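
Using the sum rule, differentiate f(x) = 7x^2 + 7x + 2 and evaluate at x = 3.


Differentiate term by term using power and sum rules:
f(x) = 7x^2 + 7x + 2
f'(x) = 14x + 7
Substitute x = 3:
f'(3) = 14 * 3 + 7
= 42 + 7
= 49

49


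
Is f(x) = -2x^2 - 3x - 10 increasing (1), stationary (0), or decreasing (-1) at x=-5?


Compute f'(x) to determine behavior:
f'(x) = -4x - 3
f'(-5) = -4 * (-5) - 3
= 20 - 3
= 17
Since f'(-5) > 0, the function is increasing (1)

1


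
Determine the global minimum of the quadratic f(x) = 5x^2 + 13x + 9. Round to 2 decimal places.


For a quadratic f(x) = ax^2 + bx + c with a > 0, the minimum is at the vertex.
Vertex x-coordinate: x = -b/(2a)
x = -(13) / (2 * 5)
x = -13/10
Substitute back to find the minimum value:
f(-13/10) = 5 * (-13/10)^2 + 13 * (-13/10) + 9
= 169/20 - 169/10 + 9
= 11/20 = 0.55

0.55


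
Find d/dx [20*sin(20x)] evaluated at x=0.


Apply the chain rule to differentiate 20*sin(20x):
d/dx [20*sin(20x)]
= 20 * cos(20x) * d/dx(20x)
= 20 * 20 * cos(20x)
= 400 * cos(20x)
Evaluate at x = 0:
= 400 * cos(0)
= 400 * 1
= 400

400


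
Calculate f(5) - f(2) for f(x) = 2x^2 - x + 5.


Net change = f(b) - f(a)
f(x) = 2x^2 - x + 5
Compute f(5):
f(5) = 2 * 5^2 - 1 * 5 + 5
= 50 - 5 + 5
= 50
Compute f(2):
f(2) = 2 * 2^2 - 1 * 2 + 5
= 8 - 2 + 5
= 11
Net change = 50 - 11 = 39

39


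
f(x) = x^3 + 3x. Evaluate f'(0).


Differentiate f(x) = x^3 + 3x term by term:
f'(x) = 3x^2 + 3
Substitute x = 0:
f'(0) = 3 * 0^2 + 0 * 0 + 3
= 0 + 0 + 3
= 3

3


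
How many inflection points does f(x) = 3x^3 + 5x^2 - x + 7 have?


Inflection points occur where f''(x) = 0 and concavity changes.
f(x) = 3x^3 + 5x^2 - x + 7
f'(x) = 9x^2 + 10x - 1
f''(x) = 18x + 10
Set f''(x) = 0:
18x + 10 = 0
x = -10 / 18 = -5/9
Since f''(x) is linear (degree 1), it changes sign at this point.
Therefore there is exactly 1 inflection point.

1


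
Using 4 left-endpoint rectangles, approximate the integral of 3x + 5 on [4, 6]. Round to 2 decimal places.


Left Riemann sum uses left endpoints of each subinterval.
Interval: [4, 6], n = 4
dx = (6 - 4) / 4 = 1/2
Left endpoints: [4, 9/2, 5, 11/2]
f values: [17, 37/2, 20, 43/2]
Sum = dx * (sum of f values)
= 1/2 * 77
= 77/2 = 38.50

38.50


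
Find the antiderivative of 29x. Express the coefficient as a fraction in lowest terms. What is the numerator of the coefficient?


Apply the power rule for integration:
integral of ax^n dx = a/(n+1) * x^(n+1) + C
integral of 29x dx
= 29/2 * x^2 + C
The coefficient in lowest terms is 29/2, and its numerator is 29

29


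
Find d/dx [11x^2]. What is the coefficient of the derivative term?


We apply the power rule: d/dx [ax^n] = a*n * x^(n-1)
d/dx [11x^2]
= 11 * 2 * x^(2-1)
= 22x
The coefficient is 22

22


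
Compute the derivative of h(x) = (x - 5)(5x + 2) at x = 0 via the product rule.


Let u(x) = x - 5 and v(x) = 5x + 2
u'(x) = 1
v'(x) = 5
Product rule: h'(x) = u'(x)*v(x) + u(x)*v'(x)
= 1 * (5x + 2) + (x - 5) * 5
At x = 0:
u(0) = 1 * 0 - 5 = -5
v(0) = 5 * 0 + 2 = 2
h'(0) = 1 * 2 + (-5) * 5
= 2 - 25
= -23

-23


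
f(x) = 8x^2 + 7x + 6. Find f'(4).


Differentiate term by term using power and sum rules:
f(x) = 8x^2 + 7x + 6
f'(x) = 16x + 7
Substitute x = 4:
f'(4) = 16 * 4 + 7
= 64 + 7
= 71

71


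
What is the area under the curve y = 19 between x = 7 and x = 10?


The area under a constant function y = 19 is a rectangle.
Width = 10 - 7 = 3
Height = 19
Area = width * height
= 3 * 19
= 57

57


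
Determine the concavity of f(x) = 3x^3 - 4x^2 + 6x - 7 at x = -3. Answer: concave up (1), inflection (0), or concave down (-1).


Concavity is determined by the sign of f''(x).
f(x) = 3x^3 - 4x^2 + 6x - 7
f'(x) = 9x^2 - 8x + 6
f''(x) = 18x - 8
f''(-3) = 18 * (-3) - 8
= -54 - 8
= -62
Since f''(-3) < 0, the function is concave down (-1)

-1


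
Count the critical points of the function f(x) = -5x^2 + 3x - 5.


Find where f'(x) = 0:
f'(x) = -10x + 3
Set f'(x) = 0:
-10x + 3 = 0
x = -3 / (-10) = 3/10
This is a linear equation in x, so there is exactly one solution.
Number of critical points: 1

1


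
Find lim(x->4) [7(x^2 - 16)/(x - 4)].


Direct substitution gives 0/0, so we factor the numerator.
Factor: 7(x^2 - 16) = 7 * (x - 4)(x + 4)
Cancel the common factor (x - 4):
7(x^2 - 16)/(x - 4) = 7 * (x + 4)
Now substitute x = 4:
= 7 * (4 + 4) = 56

56


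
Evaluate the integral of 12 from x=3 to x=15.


The integral of a constant k over [a, b] equals k * (b - a).
integral from 3 to 15 of 12 dx
= 12 * (15 - 3)
= 12 * 12
= 144

144


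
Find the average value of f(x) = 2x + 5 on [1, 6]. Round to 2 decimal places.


Average value = 1/(b-a) * integral from a to b of f(x) dx
First compute the integral of 2x + 5:
F(x) = x^2 + 5x
F(6) = 1 * 36 + 5 * 6 = 66
F(1) = 1 * 1 + 5 * 1 = 6
Integral = 66 - 6 = 60
Average = 60 / (6 - 1) = 60 / 5
= 12 = 12.00

12.00


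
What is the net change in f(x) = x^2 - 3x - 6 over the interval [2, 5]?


Net change = f(b) - f(a)
f(x) = x^2 - 3x - 6
Compute f(5):
f(5) = 1 * 5^2 - 3 * 5 - 6
= 25 - 15 - 6
= 4
Compute f(2):
f(2) = 1 * 2^2 - 3 * 2 - 6
= 4 - 6 - 6
= -8
Net change = 4 - (-8) = 12

12


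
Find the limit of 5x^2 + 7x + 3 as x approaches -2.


Since polynomials are continuous, we use direct substitution.
lim(x->-2) of 5x^2 + 7x + 3
= 5 * (-2)^2 + 7 * (-2) + 3
= 20 - 14 + 3
= 9

9


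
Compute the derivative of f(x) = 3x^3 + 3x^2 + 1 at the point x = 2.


Differentiate f(x) = 3x^3 + 3x^2 + 1 term by term:
f'(x) = 9x^2 + 6x
Substitute x = 2:
f'(2) = 9 * 2^2 + 6 * 2 + 0
= 36 + 12 + 0
= 48

48


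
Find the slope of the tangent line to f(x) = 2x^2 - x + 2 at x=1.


The slope of the tangent line equals f'(x) at the point.
f(x) = 2x^2 - x + 2
f'(x) = 4x - 1
At x = 1:
f'(1) = 4 * 1 - 1
= 4 - 1
= 3

3


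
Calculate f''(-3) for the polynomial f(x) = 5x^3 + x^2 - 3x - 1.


First derivative:
f'(x) = 15x^2 + 2x - 3
Second derivative:
f''(x) = 30x + 2
Substitute x = -3:
f''(-3) = 30 * (-3) + 2
= -90 + 2
= -88

-88


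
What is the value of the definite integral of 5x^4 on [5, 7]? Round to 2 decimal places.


Find the antiderivative of 5x^4:
F(x) = 5/5 * x^5
Apply the Fundamental Theorem of Calculus:
F(7) - F(5)
= 5/5 * 7^5 - 5/5 * 5^5
= 5/5 * (16807 - 3125)
= 5/5 * 13682
= 13682 = 13682.00

13682.00


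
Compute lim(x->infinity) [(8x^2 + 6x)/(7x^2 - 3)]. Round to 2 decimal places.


For limits at infinity with equal-degree polynomials,
we compare leading coefficients.
Numerator leading term: 8x^2
Denominator leading term: 7x^2
Divide both by x^2:
lim = (8 + 6/x) / (7 - 3/x^2)
As x -> infinity, the 1/x and 1/x^2 terms vanish:
= 8/7 ≈ 1.14

1.14


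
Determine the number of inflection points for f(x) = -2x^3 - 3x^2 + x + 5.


Inflection points occur where f''(x) = 0 and concavity changes.
f(x) = -2x^3 - 3x^2 + x + 5
f'(x) = -6x^2 - 6x + 1
f''(x) = -12x - 6
Set f''(x) = 0:
-12x - 6 = 0
x = 6 / (-12) = -1/2
Since f''(x) is linear (degree 1), it changes sign at this point.
Therefore there is exactly 1 inflection point.

1


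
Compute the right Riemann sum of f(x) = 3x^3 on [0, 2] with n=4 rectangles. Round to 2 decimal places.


Right Riemann sum uses right endpoints of each subinterval.
Interval: [0, 2], n = 4
dx = (2 - 0) / 4 = 1/2
Right endpoints: [1/2, 1, 3/2, 2]
f values: [3/8, 3, 81/8, 24]
Sum = dx * (sum of f values)
= 1/2 * 75/2
= 75/4 = 18.75

18.75


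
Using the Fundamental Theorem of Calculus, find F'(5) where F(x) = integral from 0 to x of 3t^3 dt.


By the Fundamental Theorem of Calculus (Part 1):
If F(x) = integral from 0 to x of f(t) dt, then F'(x) = f(x)
Here f(t) = 3t^3
So F'(x) = 3x^3
Evaluate at x = 5:
F'(5) = 3 * 5^3
= 3 * 125
= 375

375


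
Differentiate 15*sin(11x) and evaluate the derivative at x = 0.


Apply the chain rule to differentiate 15*sin(11x):
d/dx [15*sin(11x)]
= 15 * cos(11x) * d/dx(11x)
= 15 * 11 * cos(11x)
= 165 * cos(11x)
Evaluate at x = 0:
= 165 * cos(0)
= 165 * 1
= 165

165


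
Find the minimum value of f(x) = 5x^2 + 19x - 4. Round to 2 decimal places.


For a quadratic f(x) = ax^2 + bx + c with a > 0, the minimum is at the vertex.
Vertex x-coordinate: x = -b/(2a)
x = -(19) / (2 * 5)
x = -19/10
Substitute back to find the minimum value:
f(-19/10) = 5 * (-19/10)^2 + 19 * (-19/10) - 4
= 361/20 - 361/10 - 4
= -441/20 = -22.05

-22.05


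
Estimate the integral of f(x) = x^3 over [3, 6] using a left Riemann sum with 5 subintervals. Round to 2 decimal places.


Left Riemann sum uses left endpoints of each subinterval.
Interval: [3, 6], n = 5
dx = (6 - 3) / 5 = 3/5
Left endpoints: [3, 18/5, 21/5, 24/5, 27/5]
f values: [27, 5832/125, 9261/125, 13824/125, 19683/125]
Sum = dx * (sum of f values)
= 3/5 * 2079/5
= 6237/25 = 249.48

249.48


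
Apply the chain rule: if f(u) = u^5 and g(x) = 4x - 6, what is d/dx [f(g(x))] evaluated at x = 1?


Using the chain rule: (f(g(x)))' = f'(g(x)) * g'(x)
First, find g(1):
g(1) = 4 * 1 - 6 = -2
Next, f'(u) = 5u^4
And g'(x) = 4
So f'(g(1)) * g'(1)
= 5 * (-2)^4 * 4
= 5 * 16 * 4
= 320

320


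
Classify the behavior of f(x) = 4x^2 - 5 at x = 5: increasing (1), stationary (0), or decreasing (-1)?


Compute f'(x) to determine behavior:
f'(x) = 8x
f'(5) = 8 * 5 + 0
= 40 + 0
= 40
Since f'(5) > 0, the function is increasing (1)

1


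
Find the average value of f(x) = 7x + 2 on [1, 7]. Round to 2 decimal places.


Average value = 1/(b-a) * integral from a to b of f(x) dx
First compute the integral of 7x + 2:
F(x) = (7/2)x^2 + 2x
F(7) = 7/2 * 49 + 2 * 7 = 371/2
F(1) = 7/2 * 1 + 2 * 1 = 11/2
Integral = 371/2 - 11/2 = 180
Average = 180 / (7 - 1) = 180 / 6
= 30 = 30.00

30.00


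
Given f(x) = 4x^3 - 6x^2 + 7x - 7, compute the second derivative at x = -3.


First derivative:
f'(x) = 12x^2 - 12x + 7
Second derivative:
f''(x) = 24x - 12
Substitute x = -3:
f''(-3) = 24 * (-3) - 12
= -72 - 12
= -84

-84


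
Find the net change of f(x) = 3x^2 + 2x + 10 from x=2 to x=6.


Net change = f(b) - f(a)
f(x) = 3x^2 + 2x + 10
Compute f(6):
f(6) = 3 * 6^2 + 2 * 6 + 10
= 108 + 12 + 10
= 130
Compute f(2):
f(2) = 3 * 2^2 + 2 * 2 + 10
= 12 + 4 + 10
= 26
Net change = 130 - 26 = 104

104


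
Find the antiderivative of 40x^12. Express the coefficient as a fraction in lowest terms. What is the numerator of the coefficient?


Apply the power rule for integration:
integral of ax^n dx = a/(n+1) * x^(n+1) + C
integral of 40x^12 dx
= 40/13 * x^13 + C
The coefficient in lowest terms is 40/13, and its numerator is 40

40


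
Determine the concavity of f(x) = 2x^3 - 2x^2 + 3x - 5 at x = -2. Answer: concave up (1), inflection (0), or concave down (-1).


Concavity is determined by the sign of f''(x).
f(x) = 2x^3 - 2x^2 + 3x - 5
f'(x) = 6x^2 - 4x + 3
f''(x) = 12x - 4
f''(-2) = 12 * (-2) - 4
= -24 - 4
= -28
Since f''(-2) < 0, the function is concave down (-1)

-1


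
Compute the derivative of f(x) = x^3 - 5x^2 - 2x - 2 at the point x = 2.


Differentiate f(x) = x^3 - 5x^2 - 2x - 2 term by term:
f'(x) = 3x^2 - 10x - 2
Substitute x = 2:
f'(2) = 3 * 2^2 - 10 * 2 - 2
= 12 - 20 - 2
= -10

-10


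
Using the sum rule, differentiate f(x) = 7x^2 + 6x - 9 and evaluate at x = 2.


Differentiate term by term using power and sum rules:
f(x) = 7x^2 + 6x - 9
f'(x) = 14x + 6
Substitute x = 2:
f'(2) = 14 * 2 + 6
= 28 + 6
= 34

34


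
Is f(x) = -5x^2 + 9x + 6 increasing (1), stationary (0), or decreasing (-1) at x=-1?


Compute f'(x) to determine behavior:
f'(x) = -10x + 9
f'(-1) = -10 * (-1) + 9
= 10 + 9
= 19
Since f'(-1) > 0, the function is increasing (1)

1


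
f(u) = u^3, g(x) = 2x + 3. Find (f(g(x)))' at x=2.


Using the chain rule: (f(g(x)))' = f'(g(x)) * g'(x)
First, find g(2):
g(2) = 2 * 2 + 3 = 7
Next, f'(u) = 3u^2
And g'(x) = 2
So f'(g(2)) * g'(2)
= 3 * 7^2 * 2
= 3 * 49 * 2
= 294

294


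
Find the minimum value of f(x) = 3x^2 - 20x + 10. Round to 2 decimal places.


For a quadratic f(x) = ax^2 + bx + c with a > 0, the minimum is at the vertex.
Vertex x-coordinate: x = -b/(2a)
x = -(-20) / (2 * 3)
x = 20/6 = 10/3
Substitute back to find the minimum value:
f(10/3) = 3 * (10/3)^2 - 20 * (10/3) + 10
= 100/3 - 200/3 + 10
= -70/3 ≈ -23.33

-23.33


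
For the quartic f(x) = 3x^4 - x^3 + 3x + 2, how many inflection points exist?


Inflection points occur where f''(x) = 0 and concavity changes.
f(x) = 3x^4 - x^3 + 3x + 2
f'(x) = 12x^3 - 3x^2 + 3
f''(x) = 36x^2 - 6x
This is a quadratic in x. Use the discriminant to count real roots.
Discriminant = (-6)^2 - 4 * 36 * 0
= 36 - 0
= 36
Since discriminant > 0, f''(x) = 0 has 2 distinct real solutions.
A quadratic with two distinct real roots changes sign at each root, so concavity changes at both.
Number of inflection points: 2

2


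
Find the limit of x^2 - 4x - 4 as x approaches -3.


Since polynomials are continuous, we use direct substitution.
lim(x->-3) of x^2 - 4x - 4
= 1 * (-3)^2 - 4 * (-3) - 4
= 9 + 12 - 4
= 17

17


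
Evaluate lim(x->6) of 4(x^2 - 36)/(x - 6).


Direct substitution gives 0/0, so we factor the numerator.
Factor: 4(x^2 - 36) = 4 * (x - 6)(x + 6)
Cancel the common factor (x - 6):
4(x^2 - 36)/(x - 6) = 4 * (x + 6)
Now substitute x = 6:
= 4 * (6 + 6) = 48

48


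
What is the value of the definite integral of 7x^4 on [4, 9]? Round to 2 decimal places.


Find the antiderivative of 7x^4:
F(x) = 7/5 * x^5
Apply the Fundamental Theorem of Calculus:
F(9) - F(4)
= 7/5 * 9^5 - 7/5 * 4^5
= 7/5 * (59049 - 1024)
= 7/5 * 58025
= 81235 = 81235.00

81235.00


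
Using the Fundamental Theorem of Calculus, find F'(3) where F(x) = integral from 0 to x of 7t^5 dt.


By the Fundamental Theorem of Calculus (Part 1):
If F(x) = integral from 0 to x of f(t) dt, then F'(x) = f(x)
Here f(t) = 7t^5
So F'(x) = 7x^5
Evaluate at x = 3:
F'(3) = 7 * 3^5
= 7 * 243
= 1701

1701


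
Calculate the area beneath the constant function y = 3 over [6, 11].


The area under a constant function y = 3 is a rectangle.
Width = 11 - 6 = 5
Height = 3
Area = width * height
= 5 * 3
= 15

15


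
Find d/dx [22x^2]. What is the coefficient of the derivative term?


We apply the power rule: d/dx [ax^n] = a*n * x^(n-1)
d/dx [22x^2]
= 22 * 2 * x^(2-1)
= 44x
The coefficient is 44

44


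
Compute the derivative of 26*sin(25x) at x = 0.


Apply the chain rule to differentiate 26*sin(25x):
d/dx [26*sin(25x)]
= 26 * cos(25x) * d/dx(25x)
= 26 * 25 * cos(25x)
= 650 * cos(25x)
Evaluate at x = 0:
= 650 * cos(0)
= 650 * 1
= 650

650


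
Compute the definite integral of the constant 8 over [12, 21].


The integral of a constant k over [a, b] equals k * (b - a).
integral from 12 to 21 of 8 dx
= 8 * (21 - 12)
= 8 * 9
= 72

72


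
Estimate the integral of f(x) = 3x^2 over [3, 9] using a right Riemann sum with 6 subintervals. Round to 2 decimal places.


Right Riemann sum uses right endpoints of each subinterval.
Interval: [3, 9], n = 6
dx = (9 - 3) / 6 = 1
Right endpoints: [4, 5, 6, 7, 8, 9]
f values: [48, 75, 108, 147, 192, 243]
Sum = dx * (sum of f values)
= 1 * 813
= 813 = 813.00

813.00


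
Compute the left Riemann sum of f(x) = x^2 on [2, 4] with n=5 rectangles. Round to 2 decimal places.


Left Riemann sum uses left endpoints of each subinterval.
Interval: [2, 4], n = 5
dx = (4 - 2) / 5 = 2/5
Left endpoints: [2, 12/5, 14/5, 16/5, 18/5]
f values: [4, 144/25, 196/25, 256/25, 324/25]
Sum = dx * (sum of f values)
= 2/5 * 204/5
= 408/25 = 16.32

16.32


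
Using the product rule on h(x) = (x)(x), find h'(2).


Let u(x) = x and v(x) = x
u'(x) = 1
v'(x) = 1
Product rule: h'(x) = u'(x)*v(x) + u(x)*v'(x)
= 1 * (x) + (x) * 1
At x = 2:
u(2) = 1 * 2 + 0 = 2
v(2) = 1 * 2 + 0 = 2
h'(2) = 1 * 2 + 2 * 1
= 2 + 2
= 4

4


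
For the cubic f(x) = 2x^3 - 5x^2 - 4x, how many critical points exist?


Find where f'(x) = 0:
f(x) = 2x^3 - 5x^2 - 4x
f'(x) = 6x^2 - 10x - 4
This is a quadratic in x. Use the discriminant to count real roots.
Discriminant = (-10)^2 - 4 * 6 * (-4)
= 100 - (-96)
= 196
Since discriminant > 0, f'(x) = 0 has 2 real solutions.
Number of critical points: 2

2


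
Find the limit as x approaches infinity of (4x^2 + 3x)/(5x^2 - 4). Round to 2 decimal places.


For limits at infinity with equal-degree polynomials,
we compare leading coefficients.
Numerator leading term: 4x^2
Denominator leading term: 5x^2
Divide both by x^2:
lim = (4 + 3/x) / (5 - 4/x^2)
As x -> infinity, the 1/x and 1/x^2 terms vanish:
= 4/5 = 0.80

0.80


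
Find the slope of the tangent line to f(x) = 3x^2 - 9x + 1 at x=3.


The slope of the tangent line equals f'(x) at the point.
f(x) = 3x^2 - 9x + 1
f'(x) = 6x - 9
At x = 3:
f'(3) = 6 * 3 - 9
= 18 - 9
= 9

9


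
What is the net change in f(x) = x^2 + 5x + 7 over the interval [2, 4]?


Net change = f(b) - f(a)
f(x) = x^2 + 5x + 7
Compute f(4):
f(4) = 1 * 4^2 + 5 * 4 + 7
= 16 + 20 + 7
= 43
Compute f(2):
f(2) = 1 * 2^2 + 5 * 2 + 7
= 4 + 10 + 7
= 21
Net change = 43 - 21 = 22

22


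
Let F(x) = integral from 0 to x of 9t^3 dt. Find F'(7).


By the Fundamental Theorem of Calculus (Part 1):
If F(x) = integral from 0 to x of f(t) dt, then F'(x) = f(x)
Here f(t) = 9t^3
So F'(x) = 9x^3
Evaluate at x = 7:
F'(7) = 9 * 7^3
= 9 * 343
= 3087

3087


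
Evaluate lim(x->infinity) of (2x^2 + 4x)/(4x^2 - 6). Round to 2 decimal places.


For limits at infinity with equal-degree polynomials,
we compare leading coefficients.
Numerator leading term: 2x^2
Denominator leading term: 4x^2
Divide both by x^2:
lim = (2 + 4/x) / (4 - 6/x^2)
As x -> infinity, the 1/x and 1/x^2 terms vanish:
= 2/4 = 1/2 = 0.50

0.50


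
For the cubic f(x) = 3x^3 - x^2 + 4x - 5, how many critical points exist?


Find where f'(x) = 0:
f(x) = 3x^3 - x^2 + 4x - 5
f'(x) = 9x^2 - 2x + 4
This is a quadratic in x. Use the discriminant to count real roots.
Discriminant = (-2)^2 - 4 * 9 * 4
= 4 - 144
= -140
Since discriminant < 0, f'(x) = 0 has no real solutions.
Number of critical points: 0

0


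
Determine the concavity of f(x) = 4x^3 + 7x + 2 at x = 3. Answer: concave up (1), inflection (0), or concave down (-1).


Concavity is determined by the sign of f''(x).
f(x) = 4x^3 + 7x + 2
f'(x) = 12x^2 + 7
f''(x) = 24x
f''(3) = 24 * 3 + 0
= 72 + 0
= 72
Since f''(3) > 0, the function is concave up (1)

1


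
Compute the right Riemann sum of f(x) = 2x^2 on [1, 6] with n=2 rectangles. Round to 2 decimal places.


Right Riemann sum uses right endpoints of each subinterval.
Interval: [1, 6], n = 2
dx = (6 - 1) / 2 = 5/2
Right endpoints: [7/2, 6]
f values: [49/2, 72]
Sum = dx * (sum of f values)
= 5/2 * 193/2
= 965/4 = 241.25

241.25


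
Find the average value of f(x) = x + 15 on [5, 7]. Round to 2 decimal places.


Average value = 1/(b-a) * integral from a to b of f(x) dx
First compute the integral of x + 15:
F(x) = (1/2)x^2 + 15x
F(7) = 1/2 * 49 + 15 * 7 = 259/2
F(5) = 1/2 * 25 + 15 * 5 = 175/2
Integral = 259/2 - 175/2 = 42
Average = 42 / (7 - 5) = 42 / 2
= 21 = 21.00

21.00


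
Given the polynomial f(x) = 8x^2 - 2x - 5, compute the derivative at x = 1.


Differentiate term by term using power and sum rules:
f(x) = 8x^2 - 2x - 5
f'(x) = 16x - 2
Substitute x = 1:
f'(1) = 16 * 1 - 2
= 16 - 2
= 14

14


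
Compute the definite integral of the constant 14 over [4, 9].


The integral of a constant k over [a, b] equals k * (b - a).
integral from 4 to 9 of 14 dx
= 14 * (9 - 4)
= 14 * 5
= 70

70


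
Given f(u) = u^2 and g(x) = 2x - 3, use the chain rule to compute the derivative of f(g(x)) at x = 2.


Using the chain rule: (f(g(x)))' = f'(g(x)) * g'(x)
First, find g(2):
g(2) = 2 * 2 - 3 = 1
Next, f'(u) = 2u
And g'(x) = 2
So f'(g(2)) * g'(2)
= 2 * 1 * 2
= 4

4


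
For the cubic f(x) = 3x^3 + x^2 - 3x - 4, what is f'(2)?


Differentiate f(x) = 3x^3 + x^2 - 3x - 4 term by term:
f'(x) = 9x^2 + 2x - 3
Substitute x = 2:
f'(2) = 9 * 2^2 + 2 * 2 - 3
= 36 + 4 - 3
= 37

37


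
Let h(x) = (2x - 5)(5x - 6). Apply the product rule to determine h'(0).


Let u(x) = 2x - 5 and v(x) = 5x - 6
u'(x) = 2
v'(x) = 5
Product rule: h'(x) = u'(x)*v(x) + u(x)*v'(x)
= 2 * (5x - 6) + (2x - 5) * 5
At x = 0:
u(0) = 2 * 0 - 5 = -5
v(0) = 5 * 0 - 6 = -6
h'(0) = 2 * (-6) + (-5) * 5
= -12 - 25
= -37

-37


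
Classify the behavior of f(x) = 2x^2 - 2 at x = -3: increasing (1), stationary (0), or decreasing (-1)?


Compute f'(x) to determine behavior:
f'(x) = 4x
f'(-3) = 4 * (-3) + 0
= -12 + 0
= -12
Since f'(-3) < 0, the function is decreasing (-1)

-1


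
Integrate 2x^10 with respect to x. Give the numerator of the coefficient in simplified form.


Apply the power rule for integration:
integral of ax^n dx = a/(n+1) * x^(n+1) + C
integral of 2x^10 dx
= 2/11 * x^11 + C
The coefficient in lowest terms is 2/11, and its numerator is 2

2


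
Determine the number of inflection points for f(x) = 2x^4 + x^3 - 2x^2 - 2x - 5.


Inflection points occur where f''(x) = 0 and concavity changes.
f(x) = 2x^4 + x^3 - 2x^2 - 2x - 5
f'(x) = 8x^3 + 3x^2 - 4x - 2
f''(x) = 24x^2 + 6x - 4
This is a quadratic in x. Use the discriminant to count real roots.
Discriminant = (6)^2 - 4 * 24 * (-4)
= 36 - (-384)
= 420
Since discriminant > 0, f''(x) = 0 has 2 distinct real solutions.
A quadratic with two distinct real roots changes sign at each root, so concavity changes at both.
Number of inflection points: 2

2


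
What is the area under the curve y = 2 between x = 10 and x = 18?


The area under a constant function y = 2 is a rectangle.
Width = 18 - 10 = 8
Height = 2
Area = width * height
= 8 * 2
= 16

16


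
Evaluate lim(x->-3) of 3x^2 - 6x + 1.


Since polynomials are continuous, we use direct substitution.
lim(x->-3) of 3x^2 - 6x + 1
= 3 * (-3)^2 - 6 * (-3) + 1
= 27 + 18 + 1
= 46

46


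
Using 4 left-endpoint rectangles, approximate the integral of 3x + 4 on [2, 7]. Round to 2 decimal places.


Left Riemann sum uses left endpoints of each subinterval.
Interval: [2, 7], n = 4
dx = (7 - 2) / 4 = 5/4
Left endpoints: [2, 13/4, 9/2, 23/4]
f values: [10, 55/4, 35/2, 85/4]
Sum = dx * (sum of f values)
= 5/4 * 125/2
= 625/8 ≈ 78.13

78.13


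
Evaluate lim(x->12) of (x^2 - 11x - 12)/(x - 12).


Direct substitution gives 0/0, so we factor the numerator.
Factor: (x^2 - 11x - 12) = (x - 12)(x + 1)
Cancel the common factor (x - 12):
(x^2 - 11x - 12)/(x - 12) = (x + 1)
Now substitute x = 12:
= (12) - (-1) = 13

13


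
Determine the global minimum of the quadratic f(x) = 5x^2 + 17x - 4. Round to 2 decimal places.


For a quadratic f(x) = ax^2 + bx + c with a > 0, the minimum is at the vertex.
Vertex x-coordinate: x = -b/(2a)
x = -(17) / (2 * 5)
x = -17/10
Substitute back to find the minimum value:
f(-17/10) = 5 * (-17/10)^2 + 17 * (-17/10) - 4
= 289/20 - 289/10 - 4
= -369/20 = -18.45

-18.45


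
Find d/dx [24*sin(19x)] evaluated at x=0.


Apply the chain rule to differentiate 24*sin(19x):
d/dx [24*sin(19x)]
= 24 * cos(19x) * d/dx(19x)
= 24 * 19 * cos(19x)
= 456 * cos(19x)
Evaluate at x = 0:
= 456 * cos(0)
= 456 * 1
= 456

456


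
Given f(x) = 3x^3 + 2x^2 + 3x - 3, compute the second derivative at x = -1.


First derivative:
f'(x) = 9x^2 + 4x + 3
Second derivative:
f''(x) = 18x + 4
Substitute x = -1:
f''(-1) = 18 * (-1) + 4
= -18 + 4
= -14

-14


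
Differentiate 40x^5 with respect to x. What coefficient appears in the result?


We apply the power rule: d/dx [ax^n] = a*n * x^(n-1)
d/dx [40x^5]
= 40 * 5 * x^(5-1)
= 200x^4
The coefficient is 200

200


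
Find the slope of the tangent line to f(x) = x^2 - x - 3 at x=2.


The slope of the tangent line equals f'(x) at the point.
f(x) = x^2 - x - 3
f'(x) = 2x - 1
At x = 2:
f'(2) = 2 * 2 - 1
= 4 - 1
= 3

3


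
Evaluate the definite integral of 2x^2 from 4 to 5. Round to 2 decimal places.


Find the antiderivative of 2x^2:
F(x) = 2/3 * x^3
Apply the Fundamental Theorem of Calculus:
F(5) - F(4)
= 2/3 * 5^3 - 2/3 * 4^3
= 2/3 * (125 - 64)
= 2/3 * 61
= 122/3 ≈ 40.67

40.67


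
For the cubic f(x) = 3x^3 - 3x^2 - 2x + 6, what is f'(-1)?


Differentiate f(x) = 3x^3 - 3x^2 - 2x + 6 term by term:
f'(x) = 9x^2 - 6x - 2
Substitute x = -1:
f'(-1) = 9 * (-1)^2 - 6 * (-1) - 2
= 9 + 6 - 2
= 13

13


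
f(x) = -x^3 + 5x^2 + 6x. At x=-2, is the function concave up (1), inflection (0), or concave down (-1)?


Concavity is determined by the sign of f''(x).
f(x) = -x^3 + 5x^2 + 6x
f'(x) = -3x^2 + 10x + 6
f''(x) = -6x + 10
f''(-2) = -6 * (-2) + 10
= 12 + 10
= 22
Since f''(-2) > 0, the function is concave up (1)

1


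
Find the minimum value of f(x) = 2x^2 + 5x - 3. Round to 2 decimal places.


For a quadratic f(x) = ax^2 + bx + c with a > 0, the minimum is at the vertex.
Vertex x-coordinate: x = -b/(2a)
x = -(5) / (2 * 2)
x = -5/4
Substitute back to find the minimum value:
f(-5/4) = 2 * (-5/4)^2 + 5 * (-5/4) - 3
= 25/8 - 25/4 - 3
= -49/8 ≈ -6.13

-6.13


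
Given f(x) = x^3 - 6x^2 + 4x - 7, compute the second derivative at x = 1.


First derivative:
f'(x) = 3x^2 - 12x + 4
Second derivative:
f''(x) = 6x - 12
Substitute x = 1:
f''(1) = 6 * 1 - 12
= 6 - 12
= -6

-6


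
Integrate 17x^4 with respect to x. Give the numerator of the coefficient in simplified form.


Apply the power rule for integration:
integral of ax^n dx = a/(n+1) * x^(n+1) + C
integral of 17x^4 dx
= 17/5 * x^5 + C
The coefficient in lowest terms is 17/5, and its numerator is 17

17


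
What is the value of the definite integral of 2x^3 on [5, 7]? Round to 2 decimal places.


Find the antiderivative of 2x^3:
F(x) = 2/4 * x^4
Apply the Fundamental Theorem of Calculus:
F(7) - F(5)
= 2/4 * 7^4 - 2/4 * 5^4
= 2/4 * (2401 - 625)
= 2/4 * 1776
= 888 = 888.00

888.00


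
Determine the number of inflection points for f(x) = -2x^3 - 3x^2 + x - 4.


Inflection points occur where f''(x) = 0 and concavity changes.
f(x) = -2x^3 - 3x^2 + x - 4
f'(x) = -6x^2 - 6x + 1
f''(x) = -12x - 6
Set f''(x) = 0:
-12x - 6 = 0
x = 6 / (-12) = -1/2
Since f''(x) is linear (degree 1), it changes sign at this point.
Therefore there is exactly 1 inflection point.

1


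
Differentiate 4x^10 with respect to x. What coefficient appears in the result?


We apply the power rule: d/dx [ax^n] = a*n * x^(n-1)
d/dx [4x^10]
= 4 * 10 * x^(10-1)
= 40x^9
The coefficient is 40

40


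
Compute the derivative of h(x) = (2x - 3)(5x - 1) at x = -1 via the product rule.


Let u(x) = 2x - 3 and v(x) = 5x - 1
u'(x) = 2
v'(x) = 5
Product rule: h'(x) = u'(x)*v(x) + u(x)*v'(x)
= 2 * (5x - 1) + (2x - 3) * 5
At x = -1:
u(-1) = 2 * (-1) - 3 = -5
v(-1) = 5 * (-1) - 1 = -6
h'(-1) = 2 * (-6) + (-5) * 5
= -12 - 25
= -37

-37


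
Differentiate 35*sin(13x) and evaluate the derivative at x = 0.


Apply the chain rule to differentiate 35*sin(13x):
d/dx [35*sin(13x)]
= 35 * cos(13x) * d/dx(13x)
= 35 * 13 * cos(13x)
= 455 * cos(13x)
Evaluate at x = 0:
= 455 * cos(0)
= 455 * 1
= 455

455


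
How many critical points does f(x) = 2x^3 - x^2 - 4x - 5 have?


Find where f'(x) = 0:
f(x) = 2x^3 - x^2 - 4x - 5
f'(x) = 6x^2 - 2x - 4
This is a quadratic in x. Use the discriminant to count real roots.
Discriminant = (-2)^2 - 4 * 6 * (-4)
= 4 - (-96)
= 100
Since discriminant > 0, f'(x) = 0 has 2 real solutions.
Number of critical points: 2

2


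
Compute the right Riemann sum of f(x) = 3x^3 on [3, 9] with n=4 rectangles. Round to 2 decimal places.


Right Riemann sum uses right endpoints of each subinterval.
Interval: [3, 9], n = 4
dx = (9 - 3) / 4 = 3/2
Right endpoints: [9/2, 6, 15/2, 9]
f values: [2187/8, 648, 10125/8, 2187]
Sum = dx * (sum of f values)
= 3/2 * 4374
= 6561 = 6561.00

6561.00


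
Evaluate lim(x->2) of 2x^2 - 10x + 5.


Since polynomials are continuous, we use direct substitution.
lim(x->2) of 2x^2 - 10x + 5
= 2 * 2^2 - 10 * 2 + 5
= 8 - 20 + 5
= -7

-7


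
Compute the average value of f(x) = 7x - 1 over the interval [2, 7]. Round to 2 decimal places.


Average value = 1/(b-a) * integral from a to b of f(x) dx
First compute the integral of 7x - 1:
F(x) = (7/2)x^2 - x
F(7) = 7/2 * 49 - 1 * 7 = 329/2
F(2) = 7/2 * 4 - 1 * 2 = 12
Integral = 329/2 - 12 = 305/2
Average = (305/2) / (7 - 2) = (305/2) / 5
= 61/2 = 30.50

30.50


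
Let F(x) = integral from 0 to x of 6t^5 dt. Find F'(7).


By the Fundamental Theorem of Calculus (Part 1):
If F(x) = integral from 0 to x of f(t) dt, then F'(x) = f(x)
Here f(t) = 6t^5
So F'(x) = 6x^5
Evaluate at x = 7:
F'(7) = 6 * 7^5
= 6 * 16807
= 100842

100842


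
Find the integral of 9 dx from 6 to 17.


The integral of a constant k over [a, b] equals k * (b - a).
integral from 6 to 17 of 9 dx
= 9 * (17 - 6)
= 9 * 11
= 99

99


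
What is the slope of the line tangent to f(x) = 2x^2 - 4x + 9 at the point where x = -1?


The slope of the tangent line equals f'(x) at the point.
f(x) = 2x^2 - 4x + 9
f'(x) = 4x - 4
At x = -1:
f'(-1) = 4 * (-1) - 4
= -4 - 4
= -8

-8


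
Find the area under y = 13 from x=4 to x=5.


The area under a constant function y = 13 is a rectangle.
Width = 5 - 4 = 1
Height = 13
Area = width * height
= 1 * 13
= 13

13


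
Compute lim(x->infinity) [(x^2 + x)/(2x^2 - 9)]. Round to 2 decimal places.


For limits at infinity with equal-degree polynomials,
we compare leading coefficients.
Numerator leading term: x^2
Denominator leading term: 2x^2
Divide both by x^2:
lim = (1 + 1/x) / (2 - 9/x^2)
As x -> infinity, the 1/x and 1/x^2 terms vanish:
= 1/2 = 0.50

0.50


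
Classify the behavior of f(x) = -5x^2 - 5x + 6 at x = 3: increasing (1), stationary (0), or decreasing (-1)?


Compute f'(x) to determine behavior:
f'(x) = -10x - 5
f'(3) = -10 * 3 - 5
= -30 - 5
= -35
Since f'(3) < 0, the function is decreasing (-1)

-1


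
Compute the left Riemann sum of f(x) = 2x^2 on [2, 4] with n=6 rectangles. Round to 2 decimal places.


Left Riemann sum uses left endpoints of each subinterval.
Interval: [2, 4], n = 6
dx = (4 - 2) / 6 = 1/3
Left endpoints: [2, 7/3, 8/3, 3, 10/3, 11/3]
f values: [8, 98/9, 128/9, 18, 200/9, 242/9]
Sum = dx * (sum of f values)
= 1/3 * 902/9
= 902/27 ≈ 33.41

33.41


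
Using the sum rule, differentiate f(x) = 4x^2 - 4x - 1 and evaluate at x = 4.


Differentiate term by term using power and sum rules:
f(x) = 4x^2 - 4x - 1
f'(x) = 8x - 4
Substitute x = 4:
f'(4) = 8 * 4 - 4
= 32 - 4
= 28

28


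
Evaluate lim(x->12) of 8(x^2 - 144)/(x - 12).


Direct substitution gives 0/0, so we factor the numerator.
Factor: 8(x^2 - 144) = 8 * (x - 12)(x + 12)
Cancel the common factor (x - 12):
8(x^2 - 144)/(x - 12) = 8 * (x + 12)
Now substitute x = 12:
= 8 * (12 + 12) = 192

192


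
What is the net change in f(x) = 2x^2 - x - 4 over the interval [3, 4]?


Net change = f(b) - f(a)
f(x) = 2x^2 - x - 4
Compute f(4):
f(4) = 2 * 4^2 - 1 * 4 - 4
= 32 - 4 - 4
= 24
Compute f(3):
f(3) = 2 * 3^2 - 1 * 3 - 4
= 18 - 3 - 4
= 11
Net change = 24 - 11 = 13

13


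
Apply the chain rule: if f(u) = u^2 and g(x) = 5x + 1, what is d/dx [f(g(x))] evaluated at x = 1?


Using the chain rule: (f(g(x)))' = f'(g(x)) * g'(x)
First, find g(1):
g(1) = 5 * 1 + 1 = 6
Next, f'(u) = 2u
And g'(x) = 5
So f'(g(1)) * g'(1)
= 2 * 6 * 5
= 60

60


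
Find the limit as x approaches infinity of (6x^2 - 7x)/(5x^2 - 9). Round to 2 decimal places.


For limits at infinity with equal-degree polynomials,
we compare leading coefficients.
Numerator leading term: 6x^2
Denominator leading term: 5x^2
Divide both by x^2:
lim = (6 - 7/x) / (5 - 9/x^2)
As x -> infinity, the 1/x and 1/x^2 terms vanish:
= 6/5 = 1.20

1.20


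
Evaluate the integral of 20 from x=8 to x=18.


The integral of a constant k over [a, b] equals k * (b - a).
integral from 8 to 18 of 20 dx
= 20 * (18 - 8)
= 20 * 10
= 200

200


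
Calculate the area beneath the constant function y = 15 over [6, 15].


The area under a constant function y = 15 is a rectangle.
Width = 15 - 6 = 9
Height = 15
Area = width * height
= 9 * 15
= 135

135


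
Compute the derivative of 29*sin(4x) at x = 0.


Apply the chain rule to differentiate 29*sin(4x):
d/dx [29*sin(4x)]
= 29 * cos(4x) * d/dx(4x)
= 29 * 4 * cos(4x)
= 116 * cos(4x)
Evaluate at x = 0:
= 116 * cos(0)
= 116 * 1
= 116

116


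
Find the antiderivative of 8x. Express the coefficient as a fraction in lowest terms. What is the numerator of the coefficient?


Apply the power rule for integration:
integral of ax^n dx = a/(n+1) * x^(n+1) + C
integral of 8x dx
= 8/2 * x^2 + C
= 4 * x^2 + C
The coefficient in lowest terms is 4 = 4/1, so its numerator is 4

4


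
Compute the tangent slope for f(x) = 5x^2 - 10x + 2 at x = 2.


The slope of the tangent line equals f'(x) at the point.
f(x) = 5x^2 - 10x + 2
f'(x) = 10x - 10
At x = 2:
f'(2) = 10 * 2 - 10
= 20 - 10
= 10

10


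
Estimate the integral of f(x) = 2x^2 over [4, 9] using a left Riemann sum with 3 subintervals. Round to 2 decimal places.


Left Riemann sum uses left endpoints of each subinterval.
Interval: [4, 9], n = 3
dx = (9 - 4) / 3 = 5/3
Left endpoints: [4, 17/3, 22/3]
f values: [32, 578/9, 968/9]
Sum = dx * (sum of f values)
= 5/3 * 1834/9
= 9170/27 ≈ 339.63

339.63


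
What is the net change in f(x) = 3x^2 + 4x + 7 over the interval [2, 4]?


Net change = f(b) - f(a)
f(x) = 3x^2 + 4x + 7
Compute f(4):
f(4) = 3 * 4^2 + 4 * 4 + 7
= 48 + 16 + 7
= 71
Compute f(2):
f(2) = 3 * 2^2 + 4 * 2 + 7
= 12 + 8 + 7
= 27
Net change = 71 - 27 = 44

44


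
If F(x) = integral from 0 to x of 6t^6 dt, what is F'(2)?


By the Fundamental Theorem of Calculus (Part 1):
If F(x) = integral from 0 to x of f(t) dt, then F'(x) = f(x)
Here f(t) = 6t^6
So F'(x) = 6x^6
Evaluate at x = 2:
F'(2) = 6 * 2^6
= 6 * 64
= 384

384


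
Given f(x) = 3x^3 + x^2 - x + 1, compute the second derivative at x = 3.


First derivative:
f'(x) = 9x^2 + 2x - 1
Second derivative:
f''(x) = 18x + 2
Substitute x = 3:
f''(3) = 18 * 3 + 2
= 54 + 2
= 56

56


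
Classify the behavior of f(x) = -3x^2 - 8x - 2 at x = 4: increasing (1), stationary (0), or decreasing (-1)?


Compute f'(x) to determine behavior:
f'(x) = -6x - 8
f'(4) = -6 * 4 - 8
= -24 - 8
= -32
Since f'(4) < 0, the function is decreasing (-1)

-1


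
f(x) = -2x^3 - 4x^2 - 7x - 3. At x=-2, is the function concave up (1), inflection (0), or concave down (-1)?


Concavity is determined by the sign of f''(x).
f(x) = -2x^3 - 4x^2 - 7x - 3
f'(x) = -6x^2 - 8x - 7
f''(x) = -12x - 8
f''(-2) = -12 * (-2) - 8
= 24 - 8
= 16
Since f''(-2) > 0, the function is concave up (1)

1


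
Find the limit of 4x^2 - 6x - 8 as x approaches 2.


Since polynomials are continuous, we use direct substitution.
lim(x->2) of 4x^2 - 6x - 8
= 4 * 2^2 - 6 * 2 - 8
= 16 - 12 - 8
= -4

-4


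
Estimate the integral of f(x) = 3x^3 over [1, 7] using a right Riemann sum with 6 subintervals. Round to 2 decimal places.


Right Riemann sum uses right endpoints of each subinterval.
Interval: [1, 7], n = 6
dx = (7 - 1) / 6 = 1
Right endpoints: [2, 3, 4, 5, 6, 7]
f values: [24, 81, 192, 375, 648, 1029]
Sum = dx * (sum of f values)
= 1 * 2349
= 2349 = 2349.00

2349.00


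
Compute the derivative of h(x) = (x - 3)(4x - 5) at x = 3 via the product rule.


Let u(x) = x - 3 and v(x) = 4x - 5
u'(x) = 1
v'(x) = 4
Product rule: h'(x) = u'(x)*v(x) + u(x)*v'(x)
= 1 * (4x - 5) + (x - 3) * 4
At x = 3:
u(3) = 1 * 3 - 3 = 0
v(3) = 4 * 3 - 5 = 7
h'(3) = 1 * 7 + 0 * 4
= 7 + 0
= 7

7


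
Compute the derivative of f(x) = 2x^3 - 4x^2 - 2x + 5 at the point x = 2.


Differentiate f(x) = 2x^3 - 4x^2 - 2x + 5 term by term:
f'(x) = 6x^2 - 8x - 2
Substitute x = 2:
f'(2) = 6 * 2^2 - 8 * 2 - 2
= 24 - 16 - 2
= 6

6


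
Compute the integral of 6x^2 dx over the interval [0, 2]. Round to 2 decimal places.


Find the antiderivative of 6x^2:
F(x) = 6/3 * x^3
Apply the Fundamental Theorem of Calculus:
F(2) - F(0)
= 6/3 * 2^3 - 6/3 * 0^3
= 6/3 * (8 - 0)
= 6/3 * 8
= 16 = 16.00

16.00


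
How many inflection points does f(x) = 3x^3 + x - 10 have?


Inflection points occur where f''(x) = 0 and concavity changes.
f(x) = 3x^3 + x - 10
f'(x) = 9x^2 + 1
f''(x) = 18x
Set f''(x) = 0:
18x = 0
x = 0 / 18 = 0
Since f''(x) is linear (degree 1), it changes sign at this point.
Therefore there is exactly 1 inflection point.

1


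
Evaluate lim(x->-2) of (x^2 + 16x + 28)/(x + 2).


Direct substitution gives 0/0, so we factor the numerator.
Factor: (x^2 + 16x + 28) = (x + 2)(x + 14)
Cancel the common factor (x + 2):
(x^2 + 16x + 28)/(x + 2) = (x + 14)
Now substitute x = -2:
= (-2) - (-14) = 12

12


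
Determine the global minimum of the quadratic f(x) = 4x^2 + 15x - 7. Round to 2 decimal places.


For a quadratic f(x) = ax^2 + bx + c with a > 0, the minimum is at the vertex.
Vertex x-coordinate: x = -b/(2a)
x = -(15) / (2 * 4)
x = -15/8
Substitute back to find the minimum value:
f(-15/8) = 4 * (-15/8)^2 + 15 * (-15/8) - 7
= 225/16 - 225/8 - 7
= -337/16 ≈ -21.06

-21.06


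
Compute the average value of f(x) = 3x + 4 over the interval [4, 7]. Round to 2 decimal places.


Average value = 1/(b-a) * integral from a to b of f(x) dx
First compute the integral of 3x + 4:
F(x) = (3/2)x^2 + 4x
F(7) = 3/2 * 49 + 4 * 7 = 203/2
F(4) = 3/2 * 16 + 4 * 4 = 40
Integral = 203/2 - 40 = 123/2
Average = (123/2) / (7 - 4) = (123/2) / 3
= 41/2 = 20.50

20.50


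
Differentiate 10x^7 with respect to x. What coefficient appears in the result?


We apply the power rule: d/dx [ax^n] = a*n * x^(n-1)
d/dx [10x^7]
= 10 * 7 * x^(7-1)
= 70x^6
The coefficient is 70

70


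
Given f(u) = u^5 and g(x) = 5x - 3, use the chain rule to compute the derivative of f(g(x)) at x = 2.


Using the chain rule: (f(g(x)))' = f'(g(x)) * g'(x)
First, find g(2):
g(2) = 5 * 2 - 3 = 7
Next, f'(u) = 5u^4
And g'(x) = 5
So f'(g(2)) * g'(2)
= 5 * 7^4 * 5
= 5 * 2401 * 5
= 60025

60025


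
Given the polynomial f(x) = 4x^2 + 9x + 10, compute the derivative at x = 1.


Differentiate term by term using power and sum rules:
f(x) = 4x^2 + 9x + 10
f'(x) = 8x + 9
Substitute x = 1:
f'(1) = 8 * 1 + 9
= 8 + 9
= 17

17


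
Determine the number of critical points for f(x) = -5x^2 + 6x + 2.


Find where f'(x) = 0:
f'(x) = -10x + 6
Set f'(x) = 0:
-10x + 6 = 0
x = -6 / (-10) = 3/5
This is a linear equation in x, so there is exactly one solution.
Number of critical points: 1

1


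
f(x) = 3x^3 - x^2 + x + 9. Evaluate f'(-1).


Differentiate f(x) = 3x^3 - x^2 + x + 9 term by term:
f'(x) = 9x^2 - 2x + 1
Substitute x = -1:
f'(-1) = 9 * (-1)^2 - 2 * (-1) + 1
= 9 + 2 + 1
= 12

12


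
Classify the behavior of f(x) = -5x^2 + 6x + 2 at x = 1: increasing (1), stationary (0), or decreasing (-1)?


Compute f'(x) to determine behavior:
f'(x) = -10x + 6
f'(1) = -10 * 1 + 6
= -10 + 6
= -4
Since f'(1) < 0, the function is decreasing (-1)

-1


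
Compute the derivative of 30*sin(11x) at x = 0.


Apply the chain rule to differentiate 30*sin(11x):
d/dx [30*sin(11x)]
= 30 * cos(11x) * d/dx(11x)
= 30 * 11 * cos(11x)
= 330 * cos(11x)
Evaluate at x = 0:
= 330 * cos(0)
= 330 * 1
= 330

330


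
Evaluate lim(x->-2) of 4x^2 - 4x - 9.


Since polynomials are continuous, we use direct substitution.
lim(x->-2) of 4x^2 - 4x - 9
= 4 * (-2)^2 - 4 * (-2) - 9
= 16 + 8 - 9
= 15

15


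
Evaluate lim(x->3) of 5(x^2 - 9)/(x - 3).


Direct substitution gives 0/0, so we factor the numerator.
Factor: 5(x^2 - 9) = 5 * (x - 3)(x + 3)
Cancel the common factor (x - 3):
5(x^2 - 9)/(x - 3) = 5 * (x + 3)
Now substitute x = 3:
= 5 * (3 + 3) = 30

30


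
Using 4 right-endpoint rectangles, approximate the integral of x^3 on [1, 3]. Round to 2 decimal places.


Right Riemann sum uses right endpoints of each subinterval.
Interval: [1, 3], n = 4
dx = (3 - 1) / 4 = 1/2
Right endpoints: [3/2, 2, 5/2, 3]
f values: [27/8, 8, 125/8, 27]
Sum = dx * (sum of f values)
= 1/2 * 54
= 27 = 27.00

27.00


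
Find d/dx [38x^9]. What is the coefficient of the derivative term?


We apply the power rule: d/dx [ax^n] = a*n * x^(n-1)
d/dx [38x^9]
= 38 * 9 * x^(9-1)
= 342x^8
The coefficient is 342

342


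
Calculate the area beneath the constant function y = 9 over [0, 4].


The area under a constant function y = 9 is a rectangle.
Width = 4 - 0 = 4
Height = 9
Area = width * height
= 4 * 9
= 36

36
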